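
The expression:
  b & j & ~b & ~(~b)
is never true.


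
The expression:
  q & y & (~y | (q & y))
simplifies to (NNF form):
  q & y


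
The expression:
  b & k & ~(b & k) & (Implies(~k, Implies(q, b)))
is never true.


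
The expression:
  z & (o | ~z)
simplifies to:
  o & z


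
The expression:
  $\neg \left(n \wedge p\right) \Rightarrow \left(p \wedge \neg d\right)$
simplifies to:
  $p \wedge \left(n \vee \neg d\right)$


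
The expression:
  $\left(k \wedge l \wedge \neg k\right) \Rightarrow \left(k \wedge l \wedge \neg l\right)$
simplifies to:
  $\text{True}$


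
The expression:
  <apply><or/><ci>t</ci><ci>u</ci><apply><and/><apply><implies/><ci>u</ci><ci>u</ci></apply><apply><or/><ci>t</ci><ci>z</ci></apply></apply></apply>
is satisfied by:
  {t: True, z: True, u: True}
  {t: True, z: True, u: False}
  {t: True, u: True, z: False}
  {t: True, u: False, z: False}
  {z: True, u: True, t: False}
  {z: True, u: False, t: False}
  {u: True, z: False, t: False}


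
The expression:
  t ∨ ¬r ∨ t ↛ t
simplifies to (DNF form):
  t ∨ ¬r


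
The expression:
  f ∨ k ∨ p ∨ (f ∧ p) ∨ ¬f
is always true.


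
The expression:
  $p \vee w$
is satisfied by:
  {p: True, w: True}
  {p: True, w: False}
  {w: True, p: False}


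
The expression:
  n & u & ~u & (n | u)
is never true.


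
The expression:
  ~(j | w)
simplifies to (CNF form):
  ~j & ~w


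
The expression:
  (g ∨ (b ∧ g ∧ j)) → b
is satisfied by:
  {b: True, g: False}
  {g: False, b: False}
  {g: True, b: True}


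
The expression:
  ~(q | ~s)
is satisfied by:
  {s: True, q: False}


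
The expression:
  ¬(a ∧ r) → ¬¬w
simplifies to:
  w ∨ (a ∧ r)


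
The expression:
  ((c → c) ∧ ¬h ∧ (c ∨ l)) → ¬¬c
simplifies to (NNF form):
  c ∨ h ∨ ¬l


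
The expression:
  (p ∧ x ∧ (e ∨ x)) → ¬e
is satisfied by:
  {p: False, e: False, x: False}
  {x: True, p: False, e: False}
  {e: True, p: False, x: False}
  {x: True, e: True, p: False}
  {p: True, x: False, e: False}
  {x: True, p: True, e: False}
  {e: True, p: True, x: False}


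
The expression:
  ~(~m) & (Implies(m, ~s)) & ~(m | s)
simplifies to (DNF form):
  False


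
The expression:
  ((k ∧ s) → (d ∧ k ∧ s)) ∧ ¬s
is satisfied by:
  {s: False}


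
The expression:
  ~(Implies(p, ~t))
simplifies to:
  p & t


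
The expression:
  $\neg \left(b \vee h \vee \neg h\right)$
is never true.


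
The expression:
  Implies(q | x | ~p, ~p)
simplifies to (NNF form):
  ~p | (~q & ~x)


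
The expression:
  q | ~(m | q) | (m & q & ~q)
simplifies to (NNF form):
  q | ~m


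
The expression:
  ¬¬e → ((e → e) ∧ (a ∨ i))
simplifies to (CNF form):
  a ∨ i ∨ ¬e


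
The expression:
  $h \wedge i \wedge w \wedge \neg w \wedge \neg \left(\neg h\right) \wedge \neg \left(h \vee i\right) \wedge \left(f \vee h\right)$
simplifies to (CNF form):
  $\text{False}$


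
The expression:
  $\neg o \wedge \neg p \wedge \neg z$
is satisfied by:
  {o: False, p: False, z: False}


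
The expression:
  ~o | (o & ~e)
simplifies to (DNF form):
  ~e | ~o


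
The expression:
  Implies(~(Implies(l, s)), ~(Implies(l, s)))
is always true.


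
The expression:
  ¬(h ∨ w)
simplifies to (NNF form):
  ¬h ∧ ¬w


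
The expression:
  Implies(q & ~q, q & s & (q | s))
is always true.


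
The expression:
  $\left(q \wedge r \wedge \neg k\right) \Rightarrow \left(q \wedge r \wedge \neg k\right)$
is always true.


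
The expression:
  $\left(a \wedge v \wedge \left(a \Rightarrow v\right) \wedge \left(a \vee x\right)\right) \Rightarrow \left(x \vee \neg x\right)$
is always true.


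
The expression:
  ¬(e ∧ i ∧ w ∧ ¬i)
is always true.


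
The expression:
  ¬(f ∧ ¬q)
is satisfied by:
  {q: True, f: False}
  {f: False, q: False}
  {f: True, q: True}


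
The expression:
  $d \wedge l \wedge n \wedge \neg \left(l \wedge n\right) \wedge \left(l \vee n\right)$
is never true.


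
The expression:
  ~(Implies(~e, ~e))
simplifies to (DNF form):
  False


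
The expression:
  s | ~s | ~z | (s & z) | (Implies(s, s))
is always true.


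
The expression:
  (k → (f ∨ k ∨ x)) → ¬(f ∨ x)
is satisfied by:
  {x: False, f: False}


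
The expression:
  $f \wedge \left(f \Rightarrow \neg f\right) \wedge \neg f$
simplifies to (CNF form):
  $\text{False}$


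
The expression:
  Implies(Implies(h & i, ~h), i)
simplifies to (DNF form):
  i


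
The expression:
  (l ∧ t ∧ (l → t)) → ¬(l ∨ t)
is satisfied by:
  {l: False, t: False}
  {t: True, l: False}
  {l: True, t: False}


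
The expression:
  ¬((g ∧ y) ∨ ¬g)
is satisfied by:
  {g: True, y: False}


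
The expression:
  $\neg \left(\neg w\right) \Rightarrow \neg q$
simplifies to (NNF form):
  $\neg q \vee \neg w$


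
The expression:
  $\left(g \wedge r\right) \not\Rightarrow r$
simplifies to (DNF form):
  $\text{False}$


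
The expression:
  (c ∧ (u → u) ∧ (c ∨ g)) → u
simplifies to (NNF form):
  u ∨ ¬c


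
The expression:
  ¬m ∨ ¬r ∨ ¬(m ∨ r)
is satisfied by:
  {m: False, r: False}
  {r: True, m: False}
  {m: True, r: False}


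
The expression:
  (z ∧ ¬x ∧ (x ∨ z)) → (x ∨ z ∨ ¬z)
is always true.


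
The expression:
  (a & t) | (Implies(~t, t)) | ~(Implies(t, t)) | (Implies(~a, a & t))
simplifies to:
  a | t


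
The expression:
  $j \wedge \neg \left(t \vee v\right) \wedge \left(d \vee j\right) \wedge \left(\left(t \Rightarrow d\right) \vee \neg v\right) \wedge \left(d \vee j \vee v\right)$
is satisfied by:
  {j: True, v: False, t: False}


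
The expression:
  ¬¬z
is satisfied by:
  {z: True}


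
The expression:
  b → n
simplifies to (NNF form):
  n ∨ ¬b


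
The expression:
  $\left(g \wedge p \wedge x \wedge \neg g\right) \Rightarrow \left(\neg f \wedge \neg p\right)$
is always true.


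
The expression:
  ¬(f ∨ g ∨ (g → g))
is never true.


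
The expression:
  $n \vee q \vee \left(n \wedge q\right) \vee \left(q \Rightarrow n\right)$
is always true.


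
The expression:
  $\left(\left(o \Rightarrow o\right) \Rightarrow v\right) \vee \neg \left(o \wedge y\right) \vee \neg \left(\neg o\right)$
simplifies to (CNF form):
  $\text{True}$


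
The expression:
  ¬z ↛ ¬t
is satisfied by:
  {t: True, z: False}


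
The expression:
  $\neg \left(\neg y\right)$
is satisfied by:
  {y: True}


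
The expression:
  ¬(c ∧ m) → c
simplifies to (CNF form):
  c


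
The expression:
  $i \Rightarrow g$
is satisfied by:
  {g: True, i: False}
  {i: False, g: False}
  {i: True, g: True}


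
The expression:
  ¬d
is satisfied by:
  {d: False}


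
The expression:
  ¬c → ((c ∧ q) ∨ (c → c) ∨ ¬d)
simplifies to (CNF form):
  True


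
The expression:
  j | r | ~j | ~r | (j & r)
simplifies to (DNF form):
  True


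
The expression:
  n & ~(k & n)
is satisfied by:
  {n: True, k: False}


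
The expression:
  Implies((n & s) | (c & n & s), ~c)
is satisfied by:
  {s: False, c: False, n: False}
  {n: True, s: False, c: False}
  {c: True, s: False, n: False}
  {n: True, c: True, s: False}
  {s: True, n: False, c: False}
  {n: True, s: True, c: False}
  {c: True, s: True, n: False}


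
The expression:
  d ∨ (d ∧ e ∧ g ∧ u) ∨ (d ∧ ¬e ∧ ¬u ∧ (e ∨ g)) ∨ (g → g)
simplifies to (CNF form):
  True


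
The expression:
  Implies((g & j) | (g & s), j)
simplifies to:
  j | ~g | ~s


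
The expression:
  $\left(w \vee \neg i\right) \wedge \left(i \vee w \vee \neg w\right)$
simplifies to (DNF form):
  $w \vee \neg i$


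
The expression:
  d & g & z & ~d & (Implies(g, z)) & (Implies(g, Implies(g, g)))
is never true.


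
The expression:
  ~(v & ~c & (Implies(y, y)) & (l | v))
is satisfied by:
  {c: True, v: False}
  {v: False, c: False}
  {v: True, c: True}


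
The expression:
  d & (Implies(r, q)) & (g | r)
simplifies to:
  d & (g | r) & (q | ~r)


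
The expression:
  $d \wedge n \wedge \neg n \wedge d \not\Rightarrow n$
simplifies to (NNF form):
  $\text{False}$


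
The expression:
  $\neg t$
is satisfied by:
  {t: False}


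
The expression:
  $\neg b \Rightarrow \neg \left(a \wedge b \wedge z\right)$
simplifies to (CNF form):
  $\text{True}$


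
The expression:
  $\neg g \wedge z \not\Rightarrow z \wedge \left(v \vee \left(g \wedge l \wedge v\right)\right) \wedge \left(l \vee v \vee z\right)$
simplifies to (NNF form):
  $\text{False}$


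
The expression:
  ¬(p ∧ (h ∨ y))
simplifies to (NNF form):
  (¬h ∧ ¬y) ∨ ¬p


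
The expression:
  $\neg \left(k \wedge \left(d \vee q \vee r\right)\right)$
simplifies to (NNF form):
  $\left(\neg d \wedge \neg q \wedge \neg r\right) \vee \neg k$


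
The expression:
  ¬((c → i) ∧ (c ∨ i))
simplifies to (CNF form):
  ¬i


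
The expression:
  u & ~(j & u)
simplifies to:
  u & ~j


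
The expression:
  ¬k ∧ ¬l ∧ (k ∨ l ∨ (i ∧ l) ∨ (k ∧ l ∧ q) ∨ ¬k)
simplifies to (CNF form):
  ¬k ∧ ¬l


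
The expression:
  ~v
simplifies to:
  ~v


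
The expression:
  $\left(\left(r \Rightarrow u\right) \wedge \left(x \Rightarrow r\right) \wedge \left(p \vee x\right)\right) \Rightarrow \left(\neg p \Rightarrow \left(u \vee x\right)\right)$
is always true.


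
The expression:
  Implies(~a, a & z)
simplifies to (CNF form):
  a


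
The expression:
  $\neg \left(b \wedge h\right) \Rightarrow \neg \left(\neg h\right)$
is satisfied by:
  {h: True}


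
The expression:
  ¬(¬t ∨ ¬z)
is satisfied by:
  {t: True, z: True}


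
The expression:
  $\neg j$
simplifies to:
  $\neg j$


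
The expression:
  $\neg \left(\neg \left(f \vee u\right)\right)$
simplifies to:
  $f \vee u$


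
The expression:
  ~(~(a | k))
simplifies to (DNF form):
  a | k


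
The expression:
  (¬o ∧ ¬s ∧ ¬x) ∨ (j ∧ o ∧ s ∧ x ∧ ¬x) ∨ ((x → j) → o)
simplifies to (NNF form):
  o ∨ (x ∧ ¬j) ∨ (¬s ∧ ¬x)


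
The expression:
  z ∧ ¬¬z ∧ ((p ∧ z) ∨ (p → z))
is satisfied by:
  {z: True}


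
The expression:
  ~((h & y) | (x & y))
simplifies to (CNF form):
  (~h | ~y) & (~x | ~y)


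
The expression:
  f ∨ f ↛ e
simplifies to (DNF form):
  f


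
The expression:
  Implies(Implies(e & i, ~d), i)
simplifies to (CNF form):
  i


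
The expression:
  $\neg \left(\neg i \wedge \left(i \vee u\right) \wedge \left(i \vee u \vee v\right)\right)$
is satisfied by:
  {i: True, u: False}
  {u: False, i: False}
  {u: True, i: True}


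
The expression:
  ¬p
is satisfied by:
  {p: False}


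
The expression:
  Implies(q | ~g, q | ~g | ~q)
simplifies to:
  True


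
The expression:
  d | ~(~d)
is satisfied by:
  {d: True}


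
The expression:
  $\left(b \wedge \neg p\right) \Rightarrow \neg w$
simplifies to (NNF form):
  $p \vee \neg b \vee \neg w$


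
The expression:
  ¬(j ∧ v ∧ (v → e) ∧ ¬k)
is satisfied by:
  {k: True, v: False, e: False, j: False}
  {j: False, v: False, k: False, e: False}
  {j: True, k: True, v: False, e: False}
  {j: True, v: False, k: False, e: False}
  {e: True, k: True, j: False, v: False}
  {e: True, j: False, v: False, k: False}
  {e: True, j: True, k: True, v: False}
  {e: True, j: True, v: False, k: False}
  {k: True, v: True, e: False, j: False}
  {v: True, e: False, k: False, j: False}
  {j: True, v: True, k: True, e: False}
  {j: True, v: True, e: False, k: False}
  {k: True, v: True, e: True, j: False}
  {v: True, e: True, j: False, k: False}
  {j: True, v: True, e: True, k: True}


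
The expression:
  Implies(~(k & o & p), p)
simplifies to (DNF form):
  p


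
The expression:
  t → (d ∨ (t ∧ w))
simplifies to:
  d ∨ w ∨ ¬t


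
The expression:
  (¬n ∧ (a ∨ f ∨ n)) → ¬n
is always true.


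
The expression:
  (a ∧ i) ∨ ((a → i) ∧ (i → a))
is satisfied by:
  {i: False, a: False}
  {a: True, i: True}


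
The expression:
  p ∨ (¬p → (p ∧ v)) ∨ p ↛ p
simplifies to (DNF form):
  p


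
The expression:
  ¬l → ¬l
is always true.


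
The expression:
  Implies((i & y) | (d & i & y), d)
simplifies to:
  d | ~i | ~y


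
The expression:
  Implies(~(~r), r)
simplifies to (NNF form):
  True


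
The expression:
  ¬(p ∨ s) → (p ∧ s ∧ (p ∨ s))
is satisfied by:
  {p: True, s: True}
  {p: True, s: False}
  {s: True, p: False}


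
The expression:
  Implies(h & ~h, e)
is always true.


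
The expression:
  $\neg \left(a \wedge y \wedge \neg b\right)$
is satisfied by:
  {b: True, y: False, a: False}
  {y: False, a: False, b: False}
  {b: True, a: True, y: False}
  {a: True, y: False, b: False}
  {b: True, y: True, a: False}
  {y: True, b: False, a: False}
  {b: True, a: True, y: True}


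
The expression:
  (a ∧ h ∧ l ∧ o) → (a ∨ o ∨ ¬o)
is always true.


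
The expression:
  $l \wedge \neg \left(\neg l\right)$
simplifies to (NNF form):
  $l$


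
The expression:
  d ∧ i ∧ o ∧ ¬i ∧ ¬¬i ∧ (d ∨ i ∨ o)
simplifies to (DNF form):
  False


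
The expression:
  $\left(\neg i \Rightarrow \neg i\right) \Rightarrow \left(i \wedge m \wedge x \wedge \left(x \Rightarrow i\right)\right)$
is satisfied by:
  {m: True, x: True, i: True}


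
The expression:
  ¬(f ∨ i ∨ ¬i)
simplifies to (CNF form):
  False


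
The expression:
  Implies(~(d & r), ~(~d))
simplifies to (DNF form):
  d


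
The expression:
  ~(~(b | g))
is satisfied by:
  {b: True, g: True}
  {b: True, g: False}
  {g: True, b: False}


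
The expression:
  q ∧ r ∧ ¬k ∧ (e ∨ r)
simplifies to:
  q ∧ r ∧ ¬k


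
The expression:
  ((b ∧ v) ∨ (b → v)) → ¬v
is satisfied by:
  {v: False}


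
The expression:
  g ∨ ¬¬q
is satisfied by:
  {q: True, g: True}
  {q: True, g: False}
  {g: True, q: False}


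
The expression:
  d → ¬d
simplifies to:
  ¬d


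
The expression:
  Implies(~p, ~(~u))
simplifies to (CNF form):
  p | u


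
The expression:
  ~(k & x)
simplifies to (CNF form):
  ~k | ~x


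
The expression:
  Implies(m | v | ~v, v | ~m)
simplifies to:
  v | ~m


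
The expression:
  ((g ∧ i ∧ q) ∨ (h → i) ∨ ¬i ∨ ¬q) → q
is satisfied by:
  {q: True}


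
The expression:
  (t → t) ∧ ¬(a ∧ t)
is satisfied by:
  {t: False, a: False}
  {a: True, t: False}
  {t: True, a: False}


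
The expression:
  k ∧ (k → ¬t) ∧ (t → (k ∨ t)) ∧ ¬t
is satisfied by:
  {k: True, t: False}


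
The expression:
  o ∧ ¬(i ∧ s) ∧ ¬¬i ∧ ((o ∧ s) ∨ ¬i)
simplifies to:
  False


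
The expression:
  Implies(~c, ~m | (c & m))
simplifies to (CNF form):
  c | ~m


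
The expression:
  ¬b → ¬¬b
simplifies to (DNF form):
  b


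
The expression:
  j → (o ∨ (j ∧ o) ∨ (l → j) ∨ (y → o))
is always true.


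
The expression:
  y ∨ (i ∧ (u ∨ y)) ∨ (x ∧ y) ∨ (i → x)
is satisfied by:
  {y: True, u: True, x: True, i: False}
  {y: True, u: True, x: False, i: False}
  {y: True, x: True, u: False, i: False}
  {y: True, x: False, u: False, i: False}
  {u: True, x: True, y: False, i: False}
  {u: True, y: False, x: False, i: False}
  {u: False, x: True, y: False, i: False}
  {u: False, y: False, x: False, i: False}
  {y: True, i: True, u: True, x: True}
  {y: True, i: True, u: True, x: False}
  {y: True, i: True, x: True, u: False}
  {y: True, i: True, x: False, u: False}
  {i: True, u: True, x: True, y: False}
  {i: True, u: True, x: False, y: False}
  {i: True, x: True, u: False, y: False}


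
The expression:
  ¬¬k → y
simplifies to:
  y ∨ ¬k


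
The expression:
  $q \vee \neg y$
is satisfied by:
  {q: True, y: False}
  {y: False, q: False}
  {y: True, q: True}


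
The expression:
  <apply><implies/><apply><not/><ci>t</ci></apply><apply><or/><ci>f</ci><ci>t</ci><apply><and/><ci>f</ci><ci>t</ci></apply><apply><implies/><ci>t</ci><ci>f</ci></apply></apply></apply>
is always true.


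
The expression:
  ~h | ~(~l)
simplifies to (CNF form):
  l | ~h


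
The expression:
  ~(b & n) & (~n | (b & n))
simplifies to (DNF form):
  ~n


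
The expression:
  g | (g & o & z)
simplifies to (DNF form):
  g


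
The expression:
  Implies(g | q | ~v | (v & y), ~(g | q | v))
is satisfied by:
  {q: False, v: False, g: False, y: False}
  {y: True, q: False, v: False, g: False}
  {v: True, y: False, q: False, g: False}


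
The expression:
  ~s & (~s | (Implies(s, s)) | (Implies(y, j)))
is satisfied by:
  {s: False}


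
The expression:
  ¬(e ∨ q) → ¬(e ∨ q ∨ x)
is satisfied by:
  {q: True, e: True, x: False}
  {q: True, e: False, x: False}
  {e: True, q: False, x: False}
  {q: False, e: False, x: False}
  {x: True, q: True, e: True}
  {x: True, q: True, e: False}
  {x: True, e: True, q: False}


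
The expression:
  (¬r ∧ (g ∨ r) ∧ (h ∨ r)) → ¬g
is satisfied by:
  {r: True, h: False, g: False}
  {h: False, g: False, r: False}
  {r: True, g: True, h: False}
  {g: True, h: False, r: False}
  {r: True, h: True, g: False}
  {h: True, r: False, g: False}
  {r: True, g: True, h: True}


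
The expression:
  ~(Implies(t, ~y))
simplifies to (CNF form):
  t & y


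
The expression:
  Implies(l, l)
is always true.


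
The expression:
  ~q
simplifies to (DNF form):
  ~q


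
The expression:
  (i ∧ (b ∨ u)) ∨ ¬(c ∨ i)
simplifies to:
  (b ∧ i) ∨ (i ∧ u) ∨ (¬c ∧ ¬i)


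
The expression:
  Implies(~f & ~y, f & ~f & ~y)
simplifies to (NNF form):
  f | y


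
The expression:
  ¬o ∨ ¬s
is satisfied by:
  {s: False, o: False}
  {o: True, s: False}
  {s: True, o: False}


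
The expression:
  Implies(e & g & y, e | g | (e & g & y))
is always true.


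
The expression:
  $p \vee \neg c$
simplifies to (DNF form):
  $p \vee \neg c$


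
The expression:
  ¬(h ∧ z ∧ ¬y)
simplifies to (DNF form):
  y ∨ ¬h ∨ ¬z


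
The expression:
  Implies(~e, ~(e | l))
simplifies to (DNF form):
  e | ~l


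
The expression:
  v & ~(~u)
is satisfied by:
  {u: True, v: True}


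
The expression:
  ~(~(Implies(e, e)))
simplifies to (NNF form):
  True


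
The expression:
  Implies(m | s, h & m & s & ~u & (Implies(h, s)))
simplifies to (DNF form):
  (s & ~s) | (~m & ~s) | (h & s & ~s) | (m & s & ~s) | (h & ~m & ~s) | (m & ~m & ~s) | (s & ~s & ~u) | (h & m & s & ~s) | (h & m & s & ~u) | (~m & ~s & ~u) | (h & m & ~m & ~s) | (h & m & ~m & ~u) | (h & s & ~s & ~u) | (m & s & ~s & ~u) | (h & ~m & ~s & ~u) | (m & ~m & ~s & ~u)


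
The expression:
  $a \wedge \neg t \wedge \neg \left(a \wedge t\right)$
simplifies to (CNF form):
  $a \wedge \neg t$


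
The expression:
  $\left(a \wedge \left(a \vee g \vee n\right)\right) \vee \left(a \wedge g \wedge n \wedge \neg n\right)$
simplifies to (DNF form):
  $a$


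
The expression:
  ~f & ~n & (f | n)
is never true.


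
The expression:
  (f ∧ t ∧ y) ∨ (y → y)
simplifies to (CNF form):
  True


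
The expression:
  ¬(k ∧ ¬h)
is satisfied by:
  {h: True, k: False}
  {k: False, h: False}
  {k: True, h: True}


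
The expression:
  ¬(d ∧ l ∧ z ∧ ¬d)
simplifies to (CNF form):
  True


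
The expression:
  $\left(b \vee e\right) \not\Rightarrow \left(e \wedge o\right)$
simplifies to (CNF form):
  $\left(b \vee e\right) \wedge \left(b \vee \neg o\right) \wedge \left(e \vee \neg e\right) \wedge \left(\neg e \vee \neg o\right)$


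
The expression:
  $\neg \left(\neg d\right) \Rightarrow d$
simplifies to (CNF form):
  $\text{True}$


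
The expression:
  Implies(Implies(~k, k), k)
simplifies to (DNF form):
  True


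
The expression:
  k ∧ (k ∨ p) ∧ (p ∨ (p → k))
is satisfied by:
  {k: True}


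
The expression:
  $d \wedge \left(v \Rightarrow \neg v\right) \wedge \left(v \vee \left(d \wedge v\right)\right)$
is never true.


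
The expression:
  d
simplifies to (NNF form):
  d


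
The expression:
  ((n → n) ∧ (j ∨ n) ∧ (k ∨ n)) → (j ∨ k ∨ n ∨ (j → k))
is always true.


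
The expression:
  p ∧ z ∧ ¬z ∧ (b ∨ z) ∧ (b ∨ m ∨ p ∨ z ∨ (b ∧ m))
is never true.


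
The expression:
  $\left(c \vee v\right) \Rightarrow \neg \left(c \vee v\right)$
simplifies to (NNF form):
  $\neg c \wedge \neg v$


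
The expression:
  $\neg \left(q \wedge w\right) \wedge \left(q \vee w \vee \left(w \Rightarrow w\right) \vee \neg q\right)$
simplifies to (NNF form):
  $\neg q \vee \neg w$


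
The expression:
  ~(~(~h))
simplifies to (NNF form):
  ~h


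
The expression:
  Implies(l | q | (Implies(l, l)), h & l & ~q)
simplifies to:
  h & l & ~q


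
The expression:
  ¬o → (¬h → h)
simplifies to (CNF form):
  h ∨ o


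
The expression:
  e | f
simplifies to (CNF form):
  e | f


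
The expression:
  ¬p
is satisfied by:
  {p: False}


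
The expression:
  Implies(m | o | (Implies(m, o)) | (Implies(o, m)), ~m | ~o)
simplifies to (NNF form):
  ~m | ~o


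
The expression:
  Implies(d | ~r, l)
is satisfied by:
  {r: True, l: True, d: False}
  {l: True, d: False, r: False}
  {r: True, l: True, d: True}
  {l: True, d: True, r: False}
  {r: True, d: False, l: False}


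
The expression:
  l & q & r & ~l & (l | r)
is never true.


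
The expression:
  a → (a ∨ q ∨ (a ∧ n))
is always true.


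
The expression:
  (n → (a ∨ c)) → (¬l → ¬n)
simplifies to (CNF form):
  (l ∨ ¬a ∨ ¬n) ∧ (l ∨ ¬c ∨ ¬n)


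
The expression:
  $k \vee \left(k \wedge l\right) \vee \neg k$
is always true.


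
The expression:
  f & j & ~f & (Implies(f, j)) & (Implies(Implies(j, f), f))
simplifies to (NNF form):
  False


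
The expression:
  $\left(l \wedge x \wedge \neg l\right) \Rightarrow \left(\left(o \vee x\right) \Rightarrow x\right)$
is always true.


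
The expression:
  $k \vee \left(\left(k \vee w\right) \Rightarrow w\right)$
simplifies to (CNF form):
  $\text{True}$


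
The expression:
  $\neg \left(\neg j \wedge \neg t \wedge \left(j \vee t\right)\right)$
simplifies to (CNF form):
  $\text{True}$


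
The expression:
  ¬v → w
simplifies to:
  v ∨ w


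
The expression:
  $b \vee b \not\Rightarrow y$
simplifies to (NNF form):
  $b$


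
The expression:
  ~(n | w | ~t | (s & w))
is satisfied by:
  {t: True, n: False, w: False}


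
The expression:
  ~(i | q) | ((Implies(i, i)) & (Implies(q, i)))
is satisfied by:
  {i: True, q: False}
  {q: False, i: False}
  {q: True, i: True}


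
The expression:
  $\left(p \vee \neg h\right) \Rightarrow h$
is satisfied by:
  {h: True}


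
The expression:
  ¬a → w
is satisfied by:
  {a: True, w: True}
  {a: True, w: False}
  {w: True, a: False}


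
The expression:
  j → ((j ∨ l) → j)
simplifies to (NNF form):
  True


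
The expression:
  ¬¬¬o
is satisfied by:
  {o: False}


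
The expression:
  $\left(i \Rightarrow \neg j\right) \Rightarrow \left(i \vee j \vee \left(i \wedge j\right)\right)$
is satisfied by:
  {i: True, j: True}
  {i: True, j: False}
  {j: True, i: False}


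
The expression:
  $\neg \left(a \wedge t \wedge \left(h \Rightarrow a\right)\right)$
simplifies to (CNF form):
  $\neg a \vee \neg t$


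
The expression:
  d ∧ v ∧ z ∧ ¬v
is never true.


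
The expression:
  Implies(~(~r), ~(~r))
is always true.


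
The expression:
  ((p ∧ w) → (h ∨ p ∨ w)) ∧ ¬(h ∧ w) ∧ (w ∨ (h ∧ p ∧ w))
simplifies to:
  w ∧ ¬h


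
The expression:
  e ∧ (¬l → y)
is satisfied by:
  {y: True, l: True, e: True}
  {y: True, e: True, l: False}
  {l: True, e: True, y: False}


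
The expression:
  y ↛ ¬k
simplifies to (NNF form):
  k ∧ y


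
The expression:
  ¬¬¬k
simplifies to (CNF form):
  ¬k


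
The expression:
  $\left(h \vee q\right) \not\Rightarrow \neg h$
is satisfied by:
  {h: True}


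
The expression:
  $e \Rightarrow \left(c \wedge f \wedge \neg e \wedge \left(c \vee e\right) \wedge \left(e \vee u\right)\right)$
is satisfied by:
  {e: False}


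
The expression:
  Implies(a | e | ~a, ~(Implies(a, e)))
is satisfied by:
  {a: True, e: False}


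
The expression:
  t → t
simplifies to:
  True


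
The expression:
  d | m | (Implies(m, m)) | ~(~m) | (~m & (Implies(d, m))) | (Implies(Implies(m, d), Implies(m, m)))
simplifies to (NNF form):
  True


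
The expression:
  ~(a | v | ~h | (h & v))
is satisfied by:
  {h: True, v: False, a: False}


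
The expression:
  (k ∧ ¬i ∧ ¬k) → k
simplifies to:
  True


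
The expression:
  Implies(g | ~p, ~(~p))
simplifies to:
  p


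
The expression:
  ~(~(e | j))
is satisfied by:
  {e: True, j: True}
  {e: True, j: False}
  {j: True, e: False}


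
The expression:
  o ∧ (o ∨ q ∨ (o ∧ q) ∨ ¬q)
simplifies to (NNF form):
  o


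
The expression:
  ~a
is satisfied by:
  {a: False}


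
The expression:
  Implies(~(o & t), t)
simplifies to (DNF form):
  t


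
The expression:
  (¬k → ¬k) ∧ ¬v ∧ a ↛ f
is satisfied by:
  {a: True, v: False, f: False}


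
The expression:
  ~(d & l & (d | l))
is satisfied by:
  {l: False, d: False}
  {d: True, l: False}
  {l: True, d: False}


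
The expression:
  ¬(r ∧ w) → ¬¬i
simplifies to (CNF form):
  (i ∨ r) ∧ (i ∨ w)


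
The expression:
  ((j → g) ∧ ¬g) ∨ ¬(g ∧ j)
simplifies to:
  ¬g ∨ ¬j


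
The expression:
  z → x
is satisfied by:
  {x: True, z: False}
  {z: False, x: False}
  {z: True, x: True}


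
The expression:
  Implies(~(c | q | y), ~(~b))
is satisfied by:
  {y: True, b: True, q: True, c: True}
  {y: True, b: True, q: True, c: False}
  {y: True, b: True, c: True, q: False}
  {y: True, b: True, c: False, q: False}
  {y: True, q: True, c: True, b: False}
  {y: True, q: True, c: False, b: False}
  {y: True, q: False, c: True, b: False}
  {y: True, q: False, c: False, b: False}
  {b: True, q: True, c: True, y: False}
  {b: True, q: True, c: False, y: False}
  {b: True, c: True, q: False, y: False}
  {b: True, c: False, q: False, y: False}
  {q: True, c: True, b: False, y: False}
  {q: True, b: False, c: False, y: False}
  {c: True, b: False, q: False, y: False}


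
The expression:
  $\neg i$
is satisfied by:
  {i: False}


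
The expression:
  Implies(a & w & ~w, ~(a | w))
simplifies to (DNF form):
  True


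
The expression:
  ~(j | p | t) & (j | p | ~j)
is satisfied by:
  {p: False, t: False, j: False}


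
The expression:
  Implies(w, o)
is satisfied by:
  {o: True, w: False}
  {w: False, o: False}
  {w: True, o: True}


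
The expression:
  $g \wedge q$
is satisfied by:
  {g: True, q: True}


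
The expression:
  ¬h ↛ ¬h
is never true.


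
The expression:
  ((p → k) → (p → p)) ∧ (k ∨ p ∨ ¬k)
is always true.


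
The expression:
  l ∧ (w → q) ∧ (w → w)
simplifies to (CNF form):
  l ∧ (q ∨ ¬w)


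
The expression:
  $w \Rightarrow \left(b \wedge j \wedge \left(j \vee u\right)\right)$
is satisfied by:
  {b: True, j: True, w: False}
  {b: True, j: False, w: False}
  {j: True, b: False, w: False}
  {b: False, j: False, w: False}
  {b: True, w: True, j: True}


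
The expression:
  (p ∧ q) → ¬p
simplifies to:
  ¬p ∨ ¬q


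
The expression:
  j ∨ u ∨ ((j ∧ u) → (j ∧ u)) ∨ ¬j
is always true.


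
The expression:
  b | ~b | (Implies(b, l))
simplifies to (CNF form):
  True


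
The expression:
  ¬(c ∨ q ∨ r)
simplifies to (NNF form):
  ¬c ∧ ¬q ∧ ¬r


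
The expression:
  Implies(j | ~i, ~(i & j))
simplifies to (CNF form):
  ~i | ~j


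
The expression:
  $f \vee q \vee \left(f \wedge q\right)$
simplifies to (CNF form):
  $f \vee q$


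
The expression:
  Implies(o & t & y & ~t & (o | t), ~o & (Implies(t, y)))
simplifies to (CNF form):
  True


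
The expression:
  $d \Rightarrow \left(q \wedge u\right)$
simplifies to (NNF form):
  $\left(q \wedge u\right) \vee \neg d$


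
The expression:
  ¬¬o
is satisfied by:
  {o: True}


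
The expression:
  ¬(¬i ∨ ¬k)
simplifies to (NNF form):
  i ∧ k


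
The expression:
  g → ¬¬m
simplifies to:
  m ∨ ¬g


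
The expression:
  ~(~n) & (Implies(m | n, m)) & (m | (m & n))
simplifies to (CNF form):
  m & n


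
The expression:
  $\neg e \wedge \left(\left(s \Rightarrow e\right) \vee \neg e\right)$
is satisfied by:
  {e: False}


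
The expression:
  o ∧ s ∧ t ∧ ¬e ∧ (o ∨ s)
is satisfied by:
  {t: True, s: True, o: True, e: False}


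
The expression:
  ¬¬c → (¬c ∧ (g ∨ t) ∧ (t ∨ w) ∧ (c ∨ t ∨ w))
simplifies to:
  ¬c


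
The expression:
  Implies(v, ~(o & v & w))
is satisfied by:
  {w: False, v: False, o: False}
  {o: True, w: False, v: False}
  {v: True, w: False, o: False}
  {o: True, v: True, w: False}
  {w: True, o: False, v: False}
  {o: True, w: True, v: False}
  {v: True, w: True, o: False}


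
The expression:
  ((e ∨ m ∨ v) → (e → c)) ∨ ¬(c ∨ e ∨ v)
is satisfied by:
  {c: True, e: False}
  {e: False, c: False}
  {e: True, c: True}


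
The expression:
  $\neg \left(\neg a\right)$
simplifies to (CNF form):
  $a$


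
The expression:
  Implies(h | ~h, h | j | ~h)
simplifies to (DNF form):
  True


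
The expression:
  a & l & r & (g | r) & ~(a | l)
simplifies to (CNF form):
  False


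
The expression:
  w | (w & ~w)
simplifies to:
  w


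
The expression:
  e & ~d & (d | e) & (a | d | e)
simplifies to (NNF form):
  e & ~d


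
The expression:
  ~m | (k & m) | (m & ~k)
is always true.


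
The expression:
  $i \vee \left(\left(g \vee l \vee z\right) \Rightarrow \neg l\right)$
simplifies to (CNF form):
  $i \vee \neg l$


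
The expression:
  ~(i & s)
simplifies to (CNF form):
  ~i | ~s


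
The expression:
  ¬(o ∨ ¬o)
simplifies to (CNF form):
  False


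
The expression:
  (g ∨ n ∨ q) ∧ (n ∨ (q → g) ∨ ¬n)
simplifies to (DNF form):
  g ∨ n ∨ q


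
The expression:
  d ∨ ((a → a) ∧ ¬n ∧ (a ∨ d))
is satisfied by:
  {a: True, d: True, n: False}
  {d: True, n: False, a: False}
  {a: True, d: True, n: True}
  {d: True, n: True, a: False}
  {a: True, n: False, d: False}


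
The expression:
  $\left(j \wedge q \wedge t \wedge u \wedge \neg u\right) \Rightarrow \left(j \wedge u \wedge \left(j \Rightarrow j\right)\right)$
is always true.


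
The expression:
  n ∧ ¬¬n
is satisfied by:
  {n: True}


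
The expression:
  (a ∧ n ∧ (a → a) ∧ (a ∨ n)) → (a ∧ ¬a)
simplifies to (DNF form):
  ¬a ∨ ¬n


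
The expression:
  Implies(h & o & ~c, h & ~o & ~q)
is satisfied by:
  {c: True, h: False, o: False}
  {h: False, o: False, c: False}
  {o: True, c: True, h: False}
  {o: True, h: False, c: False}
  {c: True, h: True, o: False}
  {h: True, c: False, o: False}
  {o: True, h: True, c: True}


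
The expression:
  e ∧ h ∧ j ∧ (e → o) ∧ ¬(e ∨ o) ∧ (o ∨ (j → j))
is never true.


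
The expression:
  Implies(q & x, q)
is always true.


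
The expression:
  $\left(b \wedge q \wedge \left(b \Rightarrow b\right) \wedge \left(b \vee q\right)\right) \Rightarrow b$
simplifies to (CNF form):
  $\text{True}$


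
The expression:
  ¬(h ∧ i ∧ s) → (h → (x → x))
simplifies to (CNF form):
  True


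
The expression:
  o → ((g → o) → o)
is always true.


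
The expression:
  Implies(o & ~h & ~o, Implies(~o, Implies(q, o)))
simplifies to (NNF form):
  True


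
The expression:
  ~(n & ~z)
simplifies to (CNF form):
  z | ~n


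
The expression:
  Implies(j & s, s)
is always true.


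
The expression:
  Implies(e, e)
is always true.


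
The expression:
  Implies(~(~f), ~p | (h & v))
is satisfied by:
  {h: True, v: True, p: False, f: False}
  {h: True, v: False, p: False, f: False}
  {v: True, h: False, p: False, f: False}
  {h: False, v: False, p: False, f: False}
  {f: True, h: True, v: True, p: False}
  {f: True, h: True, v: False, p: False}
  {f: True, v: True, h: False, p: False}
  {f: True, v: False, h: False, p: False}
  {h: True, p: True, v: True, f: False}
  {h: True, p: True, v: False, f: False}
  {p: True, v: True, h: False, f: False}
  {p: True, h: False, v: False, f: False}
  {f: True, h: True, p: True, v: True}


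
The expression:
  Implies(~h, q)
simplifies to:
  h | q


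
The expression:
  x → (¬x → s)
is always true.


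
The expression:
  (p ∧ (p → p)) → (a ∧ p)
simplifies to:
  a ∨ ¬p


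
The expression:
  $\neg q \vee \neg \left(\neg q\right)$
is always true.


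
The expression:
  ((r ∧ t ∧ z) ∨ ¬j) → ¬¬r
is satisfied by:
  {r: True, j: True}
  {r: True, j: False}
  {j: True, r: False}


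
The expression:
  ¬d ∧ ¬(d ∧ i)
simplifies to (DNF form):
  ¬d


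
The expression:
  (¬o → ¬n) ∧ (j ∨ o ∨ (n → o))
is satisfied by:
  {o: True, n: False}
  {n: False, o: False}
  {n: True, o: True}


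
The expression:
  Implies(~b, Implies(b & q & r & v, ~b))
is always true.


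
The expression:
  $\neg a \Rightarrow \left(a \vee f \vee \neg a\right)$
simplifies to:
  $\text{True}$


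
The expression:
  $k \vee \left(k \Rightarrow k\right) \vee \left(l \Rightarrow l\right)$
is always true.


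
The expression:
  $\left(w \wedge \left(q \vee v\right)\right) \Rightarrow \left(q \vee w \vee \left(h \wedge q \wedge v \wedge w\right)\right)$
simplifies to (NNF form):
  $\text{True}$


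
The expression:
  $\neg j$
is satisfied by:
  {j: False}


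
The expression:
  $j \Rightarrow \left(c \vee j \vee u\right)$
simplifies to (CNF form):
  $\text{True}$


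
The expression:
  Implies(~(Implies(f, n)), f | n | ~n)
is always true.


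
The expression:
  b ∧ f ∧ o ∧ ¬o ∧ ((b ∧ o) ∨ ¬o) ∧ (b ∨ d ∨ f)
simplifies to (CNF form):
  False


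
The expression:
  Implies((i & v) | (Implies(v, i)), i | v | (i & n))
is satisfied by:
  {i: True, v: True}
  {i: True, v: False}
  {v: True, i: False}


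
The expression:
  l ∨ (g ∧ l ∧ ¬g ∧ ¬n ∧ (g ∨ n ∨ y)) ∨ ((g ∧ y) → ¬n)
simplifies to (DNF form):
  l ∨ ¬g ∨ ¬n ∨ ¬y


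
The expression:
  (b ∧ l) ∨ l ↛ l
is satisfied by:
  {b: True, l: True}


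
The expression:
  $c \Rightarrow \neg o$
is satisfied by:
  {c: False, o: False}
  {o: True, c: False}
  {c: True, o: False}


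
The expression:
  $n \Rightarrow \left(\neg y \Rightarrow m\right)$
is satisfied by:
  {y: True, m: True, n: False}
  {y: True, m: False, n: False}
  {m: True, y: False, n: False}
  {y: False, m: False, n: False}
  {y: True, n: True, m: True}
  {y: True, n: True, m: False}
  {n: True, m: True, y: False}


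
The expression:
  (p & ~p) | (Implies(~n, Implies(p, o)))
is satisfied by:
  {n: True, o: True, p: False}
  {n: True, p: False, o: False}
  {o: True, p: False, n: False}
  {o: False, p: False, n: False}
  {n: True, o: True, p: True}
  {n: True, p: True, o: False}
  {o: True, p: True, n: False}


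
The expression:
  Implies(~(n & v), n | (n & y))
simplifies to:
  n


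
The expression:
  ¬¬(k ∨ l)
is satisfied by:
  {k: True, l: True}
  {k: True, l: False}
  {l: True, k: False}


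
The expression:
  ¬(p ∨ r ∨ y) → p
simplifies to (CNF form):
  p ∨ r ∨ y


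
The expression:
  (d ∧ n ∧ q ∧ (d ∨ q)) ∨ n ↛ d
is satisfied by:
  {q: True, n: True, d: False}
  {n: True, d: False, q: False}
  {d: True, q: True, n: True}


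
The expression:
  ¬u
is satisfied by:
  {u: False}


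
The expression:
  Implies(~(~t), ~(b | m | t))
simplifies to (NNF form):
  ~t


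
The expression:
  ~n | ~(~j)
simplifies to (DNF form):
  j | ~n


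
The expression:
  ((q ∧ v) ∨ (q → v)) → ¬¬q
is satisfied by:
  {q: True}


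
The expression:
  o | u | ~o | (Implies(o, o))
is always true.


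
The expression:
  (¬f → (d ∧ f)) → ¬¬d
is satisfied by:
  {d: True, f: False}
  {f: False, d: False}
  {f: True, d: True}


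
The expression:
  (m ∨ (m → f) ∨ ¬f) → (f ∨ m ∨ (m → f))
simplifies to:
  True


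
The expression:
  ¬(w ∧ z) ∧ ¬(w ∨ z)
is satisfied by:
  {w: False, z: False}


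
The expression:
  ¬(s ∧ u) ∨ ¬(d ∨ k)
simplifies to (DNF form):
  (¬d ∧ ¬k) ∨ ¬s ∨ ¬u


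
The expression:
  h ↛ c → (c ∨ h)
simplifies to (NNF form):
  True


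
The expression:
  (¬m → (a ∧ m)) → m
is always true.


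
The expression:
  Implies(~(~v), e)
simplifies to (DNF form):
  e | ~v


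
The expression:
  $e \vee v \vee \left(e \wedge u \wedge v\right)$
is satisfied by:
  {v: True, e: True}
  {v: True, e: False}
  {e: True, v: False}


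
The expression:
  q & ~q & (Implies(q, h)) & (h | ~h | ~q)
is never true.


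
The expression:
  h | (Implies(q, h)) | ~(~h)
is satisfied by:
  {h: True, q: False}
  {q: False, h: False}
  {q: True, h: True}


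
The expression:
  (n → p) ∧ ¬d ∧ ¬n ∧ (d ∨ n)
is never true.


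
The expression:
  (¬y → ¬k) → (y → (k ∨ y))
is always true.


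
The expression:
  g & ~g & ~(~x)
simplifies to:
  False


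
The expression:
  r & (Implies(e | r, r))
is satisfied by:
  {r: True}


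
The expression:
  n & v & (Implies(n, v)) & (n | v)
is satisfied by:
  {n: True, v: True}


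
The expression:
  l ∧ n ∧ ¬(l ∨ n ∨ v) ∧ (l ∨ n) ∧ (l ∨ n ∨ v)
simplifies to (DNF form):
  False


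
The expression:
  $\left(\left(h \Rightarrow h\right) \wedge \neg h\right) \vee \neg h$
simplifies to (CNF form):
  $\neg h$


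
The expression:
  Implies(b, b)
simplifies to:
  True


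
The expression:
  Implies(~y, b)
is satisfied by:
  {y: True, b: True}
  {y: True, b: False}
  {b: True, y: False}


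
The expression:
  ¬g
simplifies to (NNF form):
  ¬g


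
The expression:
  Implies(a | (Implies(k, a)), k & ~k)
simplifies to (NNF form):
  k & ~a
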